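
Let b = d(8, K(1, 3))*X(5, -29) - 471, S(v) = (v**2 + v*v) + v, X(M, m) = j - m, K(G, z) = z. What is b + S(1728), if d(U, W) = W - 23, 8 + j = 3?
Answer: 5972745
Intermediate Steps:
j = -5 (j = -8 + 3 = -5)
d(U, W) = -23 + W
X(M, m) = -5 - m
S(v) = v + 2*v**2 (S(v) = (v**2 + v**2) + v = 2*v**2 + v = v + 2*v**2)
b = -951 (b = (-23 + 3)*(-5 - 1*(-29)) - 471 = -20*(-5 + 29) - 471 = -20*24 - 471 = -480 - 471 = -951)
b + S(1728) = -951 + 1728*(1 + 2*1728) = -951 + 1728*(1 + 3456) = -951 + 1728*3457 = -951 + 5973696 = 5972745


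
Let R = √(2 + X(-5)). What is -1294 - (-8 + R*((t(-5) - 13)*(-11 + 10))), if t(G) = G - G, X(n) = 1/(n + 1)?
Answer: -1286 - 13*√7/2 ≈ -1303.2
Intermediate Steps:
X(n) = 1/(1 + n)
t(G) = 0
R = √7/2 (R = √(2 + 1/(1 - 5)) = √(2 + 1/(-4)) = √(2 - ¼) = √(7/4) = √7/2 ≈ 1.3229)
-1294 - (-8 + R*((t(-5) - 13)*(-11 + 10))) = -1294 - (-8 + (√7/2)*((0 - 13)*(-11 + 10))) = -1294 - (-8 + (√7/2)*(-13*(-1))) = -1294 - (-8 + (√7/2)*13) = -1294 - (-8 + 13*√7/2) = -1294 + (8 - 13*√7/2) = -1286 - 13*√7/2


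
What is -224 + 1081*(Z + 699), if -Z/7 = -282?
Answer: 2889289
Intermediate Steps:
Z = 1974 (Z = -7*(-282) = 1974)
-224 + 1081*(Z + 699) = -224 + 1081*(1974 + 699) = -224 + 1081*2673 = -224 + 2889513 = 2889289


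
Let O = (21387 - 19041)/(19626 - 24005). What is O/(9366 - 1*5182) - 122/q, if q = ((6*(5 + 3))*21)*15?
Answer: -141920207/17314040520 ≈ -0.0081968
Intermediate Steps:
O = -2346/4379 (O = 2346/(-4379) = 2346*(-1/4379) = -2346/4379 ≈ -0.53574)
q = 15120 (q = ((6*8)*21)*15 = (48*21)*15 = 1008*15 = 15120)
O/(9366 - 1*5182) - 122/q = -2346/(4379*(9366 - 1*5182)) - 122/15120 = -2346/(4379*(9366 - 5182)) - 122*1/15120 = -2346/4379/4184 - 61/7560 = -2346/4379*1/4184 - 61/7560 = -1173/9160868 - 61/7560 = -141920207/17314040520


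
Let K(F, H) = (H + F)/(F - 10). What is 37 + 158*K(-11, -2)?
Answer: 2831/21 ≈ 134.81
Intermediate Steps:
K(F, H) = (F + H)/(-10 + F)
37 + 158*K(-11, -2) = 37 + 158*((-11 - 2)/(-10 - 11)) = 37 + 158*(-13/(-21)) = 37 + 158*(-1/21*(-13)) = 37 + 158*(13/21) = 37 + 2054/21 = 2831/21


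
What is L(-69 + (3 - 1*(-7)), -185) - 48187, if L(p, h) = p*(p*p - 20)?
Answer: -252386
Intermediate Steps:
L(p, h) = p*(-20 + p²) (L(p, h) = p*(p² - 20) = p*(-20 + p²))
L(-69 + (3 - 1*(-7)), -185) - 48187 = (-69 + (3 - 1*(-7)))*(-20 + (-69 + (3 - 1*(-7)))²) - 48187 = (-69 + (3 + 7))*(-20 + (-69 + (3 + 7))²) - 48187 = (-69 + 10)*(-20 + (-69 + 10)²) - 48187 = -59*(-20 + (-59)²) - 48187 = -59*(-20 + 3481) - 48187 = -59*3461 - 48187 = -204199 - 48187 = -252386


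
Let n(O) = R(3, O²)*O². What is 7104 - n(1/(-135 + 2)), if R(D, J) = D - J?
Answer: 2222846668918/312900721 ≈ 7104.0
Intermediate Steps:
n(O) = O²*(3 - O²) (n(O) = (3 - O²)*O² = O²*(3 - O²))
7104 - n(1/(-135 + 2)) = 7104 - (1/(-135 + 2))²*(3 - (1/(-135 + 2))²) = 7104 - (1/(-133))²*(3 - (1/(-133))²) = 7104 - (-1/133)²*(3 - (-1/133)²) = 7104 - (3 - 1*1/17689)/17689 = 7104 - (3 - 1/17689)/17689 = 7104 - 53066/(17689*17689) = 7104 - 1*53066/312900721 = 7104 - 53066/312900721 = 2222846668918/312900721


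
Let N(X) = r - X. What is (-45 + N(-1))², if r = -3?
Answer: 2209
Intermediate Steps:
N(X) = -3 - X
(-45 + N(-1))² = (-45 + (-3 - 1*(-1)))² = (-45 + (-3 + 1))² = (-45 - 2)² = (-47)² = 2209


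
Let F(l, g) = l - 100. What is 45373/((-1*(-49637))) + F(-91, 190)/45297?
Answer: 292254302/321201027 ≈ 0.90988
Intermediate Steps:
F(l, g) = -100 + l
45373/((-1*(-49637))) + F(-91, 190)/45297 = 45373/((-1*(-49637))) + (-100 - 91)/45297 = 45373/49637 - 191*1/45297 = 45373*(1/49637) - 191/45297 = 45373/49637 - 191/45297 = 292254302/321201027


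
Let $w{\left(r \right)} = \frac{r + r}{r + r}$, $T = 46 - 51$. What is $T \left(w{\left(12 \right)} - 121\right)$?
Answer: $600$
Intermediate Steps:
$T = -5$
$w{\left(r \right)} = 1$ ($w{\left(r \right)} = \frac{2 r}{2 r} = 2 r \frac{1}{2 r} = 1$)
$T \left(w{\left(12 \right)} - 121\right) = - 5 \left(1 - 121\right) = \left(-5\right) \left(-120\right) = 600$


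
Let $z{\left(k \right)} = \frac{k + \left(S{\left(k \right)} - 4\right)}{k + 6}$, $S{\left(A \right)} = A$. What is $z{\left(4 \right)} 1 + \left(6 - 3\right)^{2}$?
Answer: $\frac{47}{5} \approx 9.4$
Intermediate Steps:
$z{\left(k \right)} = \frac{-4 + 2 k}{6 + k}$ ($z{\left(k \right)} = \frac{k + \left(k - 4\right)}{k + 6} = \frac{k + \left(k - 4\right)}{6 + k} = \frac{k + \left(-4 + k\right)}{6 + k} = \frac{-4 + 2 k}{6 + k}$)
$z{\left(4 \right)} 1 + \left(6 - 3\right)^{2} = \frac{2 \left(-2 + 4\right)}{6 + 4} \cdot 1 + \left(6 - 3\right)^{2} = 2 \cdot \frac{1}{10} \cdot 2 \cdot 1 + \left(6 - 3\right)^{2} = 2 \cdot \frac{1}{10} \cdot 2 \cdot 1 + 3^{2} = \frac{2}{5} \cdot 1 + 9 = \frac{2}{5} + 9 = \frac{47}{5}$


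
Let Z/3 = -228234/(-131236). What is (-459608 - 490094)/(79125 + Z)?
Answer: -62317545836/5192366601 ≈ -12.002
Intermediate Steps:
Z = 342351/65618 (Z = 3*(-228234/(-131236)) = 3*(-228234*(-1/131236)) = 3*(114117/65618) = 342351/65618 ≈ 5.2173)
(-459608 - 490094)/(79125 + Z) = (-459608 - 490094)/(79125 + 342351/65618) = -949702/5192366601/65618 = -949702*65618/5192366601 = -62317545836/5192366601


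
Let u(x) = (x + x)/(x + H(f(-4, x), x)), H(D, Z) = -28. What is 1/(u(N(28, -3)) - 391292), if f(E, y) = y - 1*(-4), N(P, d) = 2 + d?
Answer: -29/11347466 ≈ -2.5556e-6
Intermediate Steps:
f(E, y) = 4 + y (f(E, y) = y + 4 = 4 + y)
u(x) = 2*x/(-28 + x) (u(x) = (x + x)/(x - 28) = (2*x)/(-28 + x) = 2*x/(-28 + x))
1/(u(N(28, -3)) - 391292) = 1/(2*(2 - 3)/(-28 + (2 - 3)) - 391292) = 1/(2*(-1)/(-28 - 1) - 391292) = 1/(2*(-1)/(-29) - 391292) = 1/(2*(-1)*(-1/29) - 391292) = 1/(2/29 - 391292) = 1/(-11347466/29) = -29/11347466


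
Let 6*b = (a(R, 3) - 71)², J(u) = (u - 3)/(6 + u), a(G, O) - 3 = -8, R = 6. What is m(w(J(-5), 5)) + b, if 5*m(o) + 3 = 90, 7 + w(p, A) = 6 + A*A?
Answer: 14701/15 ≈ 980.07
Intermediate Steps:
a(G, O) = -5 (a(G, O) = 3 - 8 = -5)
J(u) = (-3 + u)/(6 + u)
w(p, A) = -1 + A² (w(p, A) = -7 + (6 + A*A) = -7 + (6 + A²) = -1 + A²)
m(o) = 87/5 (m(o) = -⅗ + (⅕)*90 = -⅗ + 18 = 87/5)
b = 2888/3 (b = (-5 - 71)²/6 = (⅙)*(-76)² = (⅙)*5776 = 2888/3 ≈ 962.67)
m(w(J(-5), 5)) + b = 87/5 + 2888/3 = 14701/15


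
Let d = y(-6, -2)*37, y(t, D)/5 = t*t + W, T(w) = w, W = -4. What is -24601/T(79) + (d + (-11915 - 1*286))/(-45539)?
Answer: -1119808740/3597581 ≈ -311.27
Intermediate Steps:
y(t, D) = -20 + 5*t² (y(t, D) = 5*(t*t - 4) = 5*(t² - 4) = 5*(-4 + t²) = -20 + 5*t²)
d = 5920 (d = (-20 + 5*(-6)²)*37 = (-20 + 5*36)*37 = (-20 + 180)*37 = 160*37 = 5920)
-24601/T(79) + (d + (-11915 - 1*286))/(-45539) = -24601/79 + (5920 + (-11915 - 1*286))/(-45539) = -24601*1/79 + (5920 + (-11915 - 286))*(-1/45539) = -24601/79 + (5920 - 12201)*(-1/45539) = -24601/79 - 6281*(-1/45539) = -24601/79 + 6281/45539 = -1119808740/3597581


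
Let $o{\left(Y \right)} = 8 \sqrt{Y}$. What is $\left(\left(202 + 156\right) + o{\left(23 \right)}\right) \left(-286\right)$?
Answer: $-102388 - 2288 \sqrt{23} \approx -1.1336 \cdot 10^{5}$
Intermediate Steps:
$\left(\left(202 + 156\right) + o{\left(23 \right)}\right) \left(-286\right) = \left(\left(202 + 156\right) + 8 \sqrt{23}\right) \left(-286\right) = \left(358 + 8 \sqrt{23}\right) \left(-286\right) = -102388 - 2288 \sqrt{23}$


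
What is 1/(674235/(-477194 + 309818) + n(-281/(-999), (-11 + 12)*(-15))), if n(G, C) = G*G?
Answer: -55680471792/219890342633 ≈ -0.25322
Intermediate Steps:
n(G, C) = G**2
1/(674235/(-477194 + 309818) + n(-281/(-999), (-11 + 12)*(-15))) = 1/(674235/(-477194 + 309818) + (-281/(-999))**2) = 1/(674235/(-167376) + (-281*(-1/999))**2) = 1/(674235*(-1/167376) + (281/999)**2) = 1/(-224745/55792 + 78961/998001) = 1/(-219890342633/55680471792) = -55680471792/219890342633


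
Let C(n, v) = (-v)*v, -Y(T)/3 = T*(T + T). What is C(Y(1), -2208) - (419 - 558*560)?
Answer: -4563203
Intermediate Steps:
Y(T) = -6*T² (Y(T) = -3*T*(T + T) = -3*T*2*T = -6*T²)
C(n, v) = -v²
C(Y(1), -2208) - (419 - 558*560) = -1*(-2208)² - (419 - 558*560) = -1*4875264 - (419 - 312480) = -4875264 - 1*(-312061) = -4875264 + 312061 = -4563203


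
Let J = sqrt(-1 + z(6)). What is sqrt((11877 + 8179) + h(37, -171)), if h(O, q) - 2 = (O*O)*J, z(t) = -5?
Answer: sqrt(20058 + 1369*I*sqrt(6)) ≈ 142.12 + 11.798*I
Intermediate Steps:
J = I*sqrt(6) (J = sqrt(-1 - 5) = sqrt(-6) = I*sqrt(6) ≈ 2.4495*I)
h(O, q) = 2 + I*sqrt(6)*O**2 (h(O, q) = 2 + (O*O)*(I*sqrt(6)) = 2 + O**2*(I*sqrt(6)) = 2 + I*sqrt(6)*O**2)
sqrt((11877 + 8179) + h(37, -171)) = sqrt((11877 + 8179) + (2 + I*sqrt(6)*37**2)) = sqrt(20056 + (2 + I*sqrt(6)*1369)) = sqrt(20056 + (2 + 1369*I*sqrt(6))) = sqrt(20058 + 1369*I*sqrt(6))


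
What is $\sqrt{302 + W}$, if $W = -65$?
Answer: $\sqrt{237} \approx 15.395$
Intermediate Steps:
$\sqrt{302 + W} = \sqrt{302 - 65} = \sqrt{237}$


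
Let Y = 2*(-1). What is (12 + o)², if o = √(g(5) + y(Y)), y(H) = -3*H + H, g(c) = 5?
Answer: 225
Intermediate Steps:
Y = -2
y(H) = -2*H
o = 3 (o = √(5 - 2*(-2)) = √(5 + 4) = √9 = 3)
(12 + o)² = (12 + 3)² = 15² = 225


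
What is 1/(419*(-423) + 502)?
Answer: -1/176735 ≈ -5.6582e-6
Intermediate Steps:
1/(419*(-423) + 502) = 1/(-177237 + 502) = 1/(-176735) = -1/176735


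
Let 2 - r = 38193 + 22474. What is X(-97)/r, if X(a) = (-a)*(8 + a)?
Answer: 8633/60665 ≈ 0.14231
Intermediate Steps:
X(a) = -a*(8 + a)
r = -60665 (r = 2 - (38193 + 22474) = 2 - 1*60667 = 2 - 60667 = -60665)
X(-97)/r = -1*(-97)*(8 - 97)/(-60665) = -1*(-97)*(-89)*(-1/60665) = -8633*(-1/60665) = 8633/60665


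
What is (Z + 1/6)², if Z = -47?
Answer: 78961/36 ≈ 2193.4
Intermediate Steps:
(Z + 1/6)² = (-47 + 1/6)² = (-47 + ⅙)² = (-281/6)² = 78961/36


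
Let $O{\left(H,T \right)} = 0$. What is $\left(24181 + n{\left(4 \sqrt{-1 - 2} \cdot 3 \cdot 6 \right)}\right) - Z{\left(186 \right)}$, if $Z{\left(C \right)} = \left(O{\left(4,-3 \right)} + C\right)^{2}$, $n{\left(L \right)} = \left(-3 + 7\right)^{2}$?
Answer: $-10399$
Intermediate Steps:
$n{\left(L \right)} = 16$ ($n{\left(L \right)} = 4^{2} = 16$)
$Z{\left(C \right)} = C^{2}$ ($Z{\left(C \right)} = \left(0 + C\right)^{2} = C^{2}$)
$\left(24181 + n{\left(4 \sqrt{-1 - 2} \cdot 3 \cdot 6 \right)}\right) - Z{\left(186 \right)} = \left(24181 + 16\right) - 186^{2} = 24197 - 34596 = -10399$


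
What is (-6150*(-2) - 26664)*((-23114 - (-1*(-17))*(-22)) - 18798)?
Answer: 596651832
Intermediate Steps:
(-6150*(-2) - 26664)*((-23114 - (-1*(-17))*(-22)) - 18798) = (12300 - 26664)*((-23114 - 17*(-22)) - 18798) = -14364*((-23114 - 1*(-374)) - 18798) = -14364*((-23114 + 374) - 18798) = -14364*(-22740 - 18798) = -14364*(-41538) = 596651832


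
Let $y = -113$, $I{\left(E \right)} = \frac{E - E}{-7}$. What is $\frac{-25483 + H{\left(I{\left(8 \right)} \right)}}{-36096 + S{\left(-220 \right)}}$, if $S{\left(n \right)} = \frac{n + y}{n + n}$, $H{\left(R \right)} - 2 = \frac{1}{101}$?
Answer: $\frac{377458400}{534690869} \approx 0.70594$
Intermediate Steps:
$I{\left(E \right)} = 0$ ($I{\left(E \right)} = 0 \left(- \frac{1}{7}\right) = 0$)
$H{\left(R \right)} = \frac{203}{101}$ ($H{\left(R \right)} = 2 + \frac{1}{101} = \frac{203}{101}$)
$S{\left(n \right)} = \frac{-113 + n}{2 n}$ ($S{\left(n \right)} = \frac{n - 113}{n + n} = \frac{-113 + n}{2 n}$)
$\frac{-25483 + H{\left(I{\left(8 \right)} \right)}}{-36096 + S{\left(-220 \right)}} = \frac{-25483 + \frac{203}{101}}{-36096 + \frac{-113 - 220}{2 \left(-220\right)}} = - \frac{2573580}{101 \left(-36096 + \frac{1}{2} \left(- \frac{1}{220}\right) \left(-333\right)\right)} = - \frac{2573580}{101 \left(-36096 + \frac{333}{440}\right)} = - \frac{2573580}{101 \left(- \frac{15881907}{440}\right)} = \left(- \frac{2573580}{101}\right) \left(- \frac{440}{15881907}\right) = \frac{377458400}{534690869}$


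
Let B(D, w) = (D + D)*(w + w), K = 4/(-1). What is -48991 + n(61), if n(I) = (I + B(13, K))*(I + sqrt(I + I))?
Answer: -57958 - 147*sqrt(122) ≈ -59582.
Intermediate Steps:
K = -4 (K = 4*(-1) = -4)
B(D, w) = 4*D*w (B(D, w) = (2*D)*(2*w) = 4*D*w)
n(I) = (-208 + I)*(I + sqrt(2)*sqrt(I)) (n(I) = (I + 4*13*(-4))*(I + sqrt(I + I)) = (I - 208)*(I + sqrt(2*I)) = (-208 + I)*(I + sqrt(2)*sqrt(I)))
-48991 + n(61) = -48991 + (61**2 - 208*61 + sqrt(2)*61**(3/2) - 208*sqrt(2)*sqrt(61)) = -48991 + (3721 - 12688 + sqrt(2)*(61*sqrt(61)) - 208*sqrt(122)) = -48991 + (3721 - 12688 + 61*sqrt(122) - 208*sqrt(122)) = -48991 + (-8967 - 147*sqrt(122)) = -57958 - 147*sqrt(122)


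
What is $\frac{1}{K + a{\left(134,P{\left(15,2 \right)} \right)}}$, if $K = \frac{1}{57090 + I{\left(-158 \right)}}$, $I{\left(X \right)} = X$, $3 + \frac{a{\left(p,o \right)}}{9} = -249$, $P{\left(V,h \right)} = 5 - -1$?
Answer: $- \frac{56932}{129121775} \approx -0.00044092$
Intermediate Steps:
$P{\left(V,h \right)} = 6$ ($P{\left(V,h \right)} = 5 + 1 = 6$)
$a{\left(p,o \right)} = -2268$ ($a{\left(p,o \right)} = -27 + 9 \left(-249\right) = -27 - 2241 = -2268$)
$K = \frac{1}{56932}$ ($K = \frac{1}{57090 - 158} = \frac{1}{56932} \approx 1.7565 \cdot 10^{-5}$)
$\frac{1}{K + a{\left(134,P{\left(15,2 \right)} \right)}} = \frac{1}{\frac{1}{56932} - 2268} = \frac{1}{- \frac{129121775}{56932}} = - \frac{56932}{129121775}$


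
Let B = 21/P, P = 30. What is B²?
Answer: 49/100 ≈ 0.49000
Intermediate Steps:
B = 7/10 (B = 21/30 = 21*(1/30) = 7/10 ≈ 0.70000)
B² = (7/10)² = 49/100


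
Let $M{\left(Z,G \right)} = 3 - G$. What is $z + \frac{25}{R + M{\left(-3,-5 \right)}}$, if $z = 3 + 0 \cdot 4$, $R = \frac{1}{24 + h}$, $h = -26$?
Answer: $\frac{19}{3} \approx 6.3333$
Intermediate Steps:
$R = - \frac{1}{2}$ ($R = \frac{1}{24 - 26} = \frac{1}{-2} = - \frac{1}{2} \approx -0.5$)
$z = 3$ ($z = 3 + 0 = 3$)
$z + \frac{25}{R + M{\left(-3,-5 \right)}} = 3 + \frac{25}{- \frac{1}{2} + \left(3 - -5\right)} = 3 + \frac{25}{- \frac{1}{2} + \left(3 + 5\right)} = 3 + \frac{25}{- \frac{1}{2} + 8} = 3 + \frac{25}{\frac{15}{2}} = 3 + 25 \cdot \frac{2}{15} = 3 + \frac{10}{3} = \frac{19}{3}$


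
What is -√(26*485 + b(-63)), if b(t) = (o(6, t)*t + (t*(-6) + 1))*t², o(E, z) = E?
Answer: -√16579 ≈ -128.76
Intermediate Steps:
b(t) = t² (b(t) = (6*t + (t*(-6) + 1))*t² = (6*t + (-6*t + 1))*t² = (6*t + (1 - 6*t))*t² = 1*t² = t²)
-√(26*485 + b(-63)) = -√(26*485 + (-63)²) = -√(12610 + 3969) = -√16579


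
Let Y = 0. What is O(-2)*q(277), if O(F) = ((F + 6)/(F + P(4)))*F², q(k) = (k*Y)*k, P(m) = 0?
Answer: 0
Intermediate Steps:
q(k) = 0 (q(k) = (k*0)*k = 0*k = 0)
O(F) = F*(6 + F) (O(F) = ((F + 6)/(F + 0))*F² = ((6 + F)/F)*F² = F*(6 + F))
O(-2)*q(277) = -2*(6 - 2)*0 = -2*4*0 = -8*0 = 0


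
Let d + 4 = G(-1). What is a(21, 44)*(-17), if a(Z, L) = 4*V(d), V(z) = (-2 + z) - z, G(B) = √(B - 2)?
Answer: 136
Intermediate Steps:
G(B) = √(-2 + B)
d = -4 + I*√3 (d = -4 + √(-2 - 1) = -4 + √(-3) = -4 + I*√3 ≈ -4.0 + 1.732*I)
V(z) = -2
a(Z, L) = -8 (a(Z, L) = 4*(-2) = -8)
a(21, 44)*(-17) = -8*(-17) = 136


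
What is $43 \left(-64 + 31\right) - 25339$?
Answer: $-26758$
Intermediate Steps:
$43 \left(-64 + 31\right) - 25339 = 43 \left(-33\right) - 25339 = -1419 - 25339 = -26758$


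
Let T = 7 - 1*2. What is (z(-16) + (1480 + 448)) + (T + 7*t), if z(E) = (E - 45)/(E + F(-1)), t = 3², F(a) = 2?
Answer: 28005/14 ≈ 2000.4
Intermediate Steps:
T = 5 (T = 7 - 2 = 5)
t = 9
z(E) = (-45 + E)/(2 + E) (z(E) = (E - 45)/(E + 2) = (-45 + E)/(2 + E))
(z(-16) + (1480 + 448)) + (T + 7*t) = ((-45 - 16)/(2 - 16) + (1480 + 448)) + (5 + 7*9) = (-61/(-14) + 1928) + (5 + 63) = (-1/14*(-61) + 1928) + 68 = (61/14 + 1928) + 68 = 27053/14 + 68 = 28005/14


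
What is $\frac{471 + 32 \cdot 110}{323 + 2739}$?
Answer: $\frac{3991}{3062} \approx 1.3034$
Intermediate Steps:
$\frac{471 + 32 \cdot 110}{323 + 2739} = \frac{471 + 3520}{3062} = 3991 \cdot \frac{1}{3062} = \frac{3991}{3062}$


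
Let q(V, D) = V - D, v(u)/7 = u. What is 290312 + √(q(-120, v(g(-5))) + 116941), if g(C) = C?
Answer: 290312 + 6*√3246 ≈ 2.9065e+5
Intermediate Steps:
v(u) = 7*u
290312 + √(q(-120, v(g(-5))) + 116941) = 290312 + √((-120 - 7*(-5)) + 116941) = 290312 + √((-120 - 1*(-35)) + 116941) = 290312 + √((-120 + 35) + 116941) = 290312 + √(-85 + 116941) = 290312 + √116856 = 290312 + 6*√3246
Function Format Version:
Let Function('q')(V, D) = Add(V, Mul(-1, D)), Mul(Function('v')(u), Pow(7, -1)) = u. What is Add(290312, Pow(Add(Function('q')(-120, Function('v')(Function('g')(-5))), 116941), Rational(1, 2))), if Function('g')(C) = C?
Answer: Add(290312, Mul(6, Pow(3246, Rational(1, 2)))) ≈ 2.9065e+5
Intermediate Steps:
Function('v')(u) = Mul(7, u)
Add(290312, Pow(Add(Function('q')(-120, Function('v')(Function('g')(-5))), 116941), Rational(1, 2))) = Add(290312, Pow(Add(Add(-120, Mul(-1, Mul(7, -5))), 116941), Rational(1, 2))) = Add(290312, Pow(Add(Add(-120, Mul(-1, -35)), 116941), Rational(1, 2))) = Add(290312, Pow(Add(Add(-120, 35), 116941), Rational(1, 2))) = Add(290312, Pow(Add(-85, 116941), Rational(1, 2))) = Add(290312, Pow(116856, Rational(1, 2))) = Add(290312, Mul(6, Pow(3246, Rational(1, 2))))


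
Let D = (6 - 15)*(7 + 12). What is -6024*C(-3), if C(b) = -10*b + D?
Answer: 849384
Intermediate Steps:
D = -171 (D = -9*19 = -171)
C(b) = -171 - 10*b (C(b) = -10*b - 171 = -171 - 10*b)
-6024*C(-3) = -6024*(-171 - 10*(-3)) = -6024*(-171 + 30) = -6024*(-141) = 849384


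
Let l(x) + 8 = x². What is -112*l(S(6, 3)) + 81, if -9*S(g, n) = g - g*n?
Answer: 7001/9 ≈ 777.89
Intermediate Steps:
S(g, n) = -g/9 + g*n/9 (S(g, n) = -(g - g*n)/9 = -g/9 + g*n/9)
l(x) = -8 + x²
-112*l(S(6, 3)) + 81 = -112*(-8 + ((⅑)*6*(-1 + 3))²) + 81 = -112*(-8 + ((⅑)*6*2)²) + 81 = -112*(-8 + (4/3)²) + 81 = -112*(-8 + 16/9) + 81 = -112*(-56/9) + 81 = 6272/9 + 81 = 7001/9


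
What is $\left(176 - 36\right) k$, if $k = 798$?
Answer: $111720$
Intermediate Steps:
$\left(176 - 36\right) k = \left(176 - 36\right) 798 = 140 \cdot 798 = 111720$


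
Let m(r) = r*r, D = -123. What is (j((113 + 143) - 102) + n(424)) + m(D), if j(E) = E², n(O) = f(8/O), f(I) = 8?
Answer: 38853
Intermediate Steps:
n(O) = 8
m(r) = r²
(j((113 + 143) - 102) + n(424)) + m(D) = (((113 + 143) - 102)² + 8) + (-123)² = ((256 - 102)² + 8) + 15129 = (154² + 8) + 15129 = (23716 + 8) + 15129 = 23724 + 15129 = 38853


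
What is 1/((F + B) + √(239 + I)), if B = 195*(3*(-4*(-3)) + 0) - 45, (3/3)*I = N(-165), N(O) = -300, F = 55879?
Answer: 62854/3950625377 - I*√61/3950625377 ≈ 1.591e-5 - 1.977e-9*I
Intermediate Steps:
I = -300
B = 6975 (B = 195*(3*12 + 0) - 45 = 195*(36 + 0) - 45 = 195*36 - 45 = 7020 - 45 = 6975)
1/((F + B) + √(239 + I)) = 1/((55879 + 6975) + √(239 - 300)) = 1/(62854 + √(-61)) = 1/(62854 + I*√61)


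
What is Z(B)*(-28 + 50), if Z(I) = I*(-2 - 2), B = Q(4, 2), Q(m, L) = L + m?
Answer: -528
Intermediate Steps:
B = 6 (B = 2 + 4 = 6)
Z(I) = -4*I (Z(I) = I*(-4) = -4*I)
Z(B)*(-28 + 50) = (-4*6)*(-28 + 50) = -24*22 = -528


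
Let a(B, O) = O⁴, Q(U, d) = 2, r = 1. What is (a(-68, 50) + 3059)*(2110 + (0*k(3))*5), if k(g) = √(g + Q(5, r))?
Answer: 13193954490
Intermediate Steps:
k(g) = √(2 + g) (k(g) = √(g + 2) = √(2 + g))
(a(-68, 50) + 3059)*(2110 + (0*k(3))*5) = (50⁴ + 3059)*(2110 + (0*√(2 + 3))*5) = (6250000 + 3059)*(2110 + (0*√5)*5) = 6253059*(2110 + 0*5) = 6253059*(2110 + 0) = 6253059*2110 = 13193954490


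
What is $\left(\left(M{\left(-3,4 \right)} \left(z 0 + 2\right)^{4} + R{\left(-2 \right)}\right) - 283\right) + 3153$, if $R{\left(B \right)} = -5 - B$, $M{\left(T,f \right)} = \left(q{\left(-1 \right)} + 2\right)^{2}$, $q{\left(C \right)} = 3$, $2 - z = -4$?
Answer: $3267$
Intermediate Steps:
$z = 6$ ($z = 2 - -4 = 2 + 4 = 6$)
$M{\left(T,f \right)} = 25$ ($M{\left(T,f \right)} = \left(3 + 2\right)^{2} = 5^{2} = 25$)
$\left(\left(M{\left(-3,4 \right)} \left(z 0 + 2\right)^{4} + R{\left(-2 \right)}\right) - 283\right) + 3153 = \left(\left(25 \left(6 \cdot 0 + 2\right)^{4} - 3\right) - 283\right) + 3153 = \left(\left(25 \left(0 + 2\right)^{4} + \left(-5 + 2\right)\right) - 283\right) + 3153 = \left(\left(25 \cdot 2^{4} - 3\right) - 283\right) + 3153 = \left(\left(25 \cdot 16 - 3\right) - 283\right) + 3153 = \left(\left(400 - 3\right) - 283\right) + 3153 = \left(397 - 283\right) + 3153 = 114 + 3153 = 3267$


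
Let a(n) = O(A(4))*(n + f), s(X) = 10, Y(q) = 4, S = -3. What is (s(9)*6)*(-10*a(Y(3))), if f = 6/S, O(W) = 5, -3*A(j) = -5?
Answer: -6000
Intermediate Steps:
A(j) = 5/3 (A(j) = -⅓*(-5) = 5/3)
f = -2 (f = 6/(-3) = 6*(-⅓) = -2)
a(n) = -10 + 5*n (a(n) = 5*(n - 2) = 5*(-2 + n) = -10 + 5*n)
(s(9)*6)*(-10*a(Y(3))) = (10*6)*(-10*(-10 + 5*4)) = 60*(-10*(-10 + 20)) = 60*(-10*10) = 60*(-100) = -6000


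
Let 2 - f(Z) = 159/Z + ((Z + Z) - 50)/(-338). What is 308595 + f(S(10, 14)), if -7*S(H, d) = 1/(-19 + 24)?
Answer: 1858267354/5915 ≈ 3.1416e+5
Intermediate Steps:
S(H, d) = -1/35 (S(H, d) = -1/(7*(-19 + 24)) = -1/7/5 = -1/7*1/5 = -1/35)
f(Z) = 313/169 - 159/Z + Z/169 (f(Z) = 2 - (159/Z + ((Z + Z) - 50)/(-338)) = 2 - (159/Z + (2*Z - 50)*(-1/338)) = 2 - (159/Z + (-50 + 2*Z)*(-1/338)) = 2 - (159/Z + (25/169 - Z/169)) = 2 - (25/169 + 159/Z - Z/169) = 2 + (-25/169 - 159/Z + Z/169) = 313/169 - 159/Z + Z/169)
308595 + f(S(10, 14)) = 308595 + (-26871 - (313 - 1/35)/35)/(169*(-1/35)) = 308595 + (1/169)*(-35)*(-26871 - 1/35*10954/35) = 308595 + (1/169)*(-35)*(-26871 - 10954/1225) = 308595 + (1/169)*(-35)*(-32927929/1225) = 308595 + 32927929/5915 = 1858267354/5915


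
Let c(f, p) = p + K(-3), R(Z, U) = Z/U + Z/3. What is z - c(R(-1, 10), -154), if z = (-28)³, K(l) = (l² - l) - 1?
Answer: -21809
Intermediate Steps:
K(l) = -1 + l² - l
R(Z, U) = Z/3 + Z/U (R(Z, U) = Z/U + Z*(⅓) = Z/U + Z/3 = Z/3 + Z/U)
c(f, p) = 11 + p (c(f, p) = p + (-1 + (-3)² - 1*(-3)) = p + (-1 + 9 + 3) = p + 11 = 11 + p)
z = -21952
z - c(R(-1, 10), -154) = -21952 - (11 - 154) = -21952 - 1*(-143) = -21952 + 143 = -21809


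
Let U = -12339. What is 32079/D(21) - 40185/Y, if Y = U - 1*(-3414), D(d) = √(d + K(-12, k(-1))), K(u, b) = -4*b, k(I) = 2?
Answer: 2679/595 + 32079*√13/13 ≈ 8901.6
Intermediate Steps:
D(d) = √(-8 + d) (D(d) = √(d - 4*2) = √(d - 8) = √(-8 + d))
Y = -8925 (Y = -12339 - 1*(-3414) = -12339 + 3414 = -8925)
32079/D(21) - 40185/Y = 32079/(√(-8 + 21)) - 40185/(-8925) = 32079/(√13) - 40185*(-1/8925) = 32079*(√13/13) + 2679/595 = 32079*√13/13 + 2679/595 = 2679/595 + 32079*√13/13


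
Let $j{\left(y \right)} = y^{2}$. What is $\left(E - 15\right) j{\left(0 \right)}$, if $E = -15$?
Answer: $0$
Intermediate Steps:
$\left(E - 15\right) j{\left(0 \right)} = \left(-15 - 15\right) 0^{2} = \left(-15 - 15\right) 0 = \left(-30\right) 0 = 0$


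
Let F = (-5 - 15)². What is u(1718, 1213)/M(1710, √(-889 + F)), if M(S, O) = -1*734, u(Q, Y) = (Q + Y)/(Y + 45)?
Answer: -2931/923372 ≈ -0.0031742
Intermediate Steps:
F = 400 (F = (-20)² = 400)
u(Q, Y) = (Q + Y)/(45 + Y)
M(S, O) = -734
u(1718, 1213)/M(1710, √(-889 + F)) = ((1718 + 1213)/(45 + 1213))/(-734) = (2931/1258)*(-1/734) = -2931/923372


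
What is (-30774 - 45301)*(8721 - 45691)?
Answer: 2812492750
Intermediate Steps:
(-30774 - 45301)*(8721 - 45691) = -76075*(-36970) = 2812492750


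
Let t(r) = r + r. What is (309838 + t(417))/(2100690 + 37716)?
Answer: 155336/1069203 ≈ 0.14528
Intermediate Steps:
t(r) = 2*r
(309838 + t(417))/(2100690 + 37716) = (309838 + 2*417)/(2100690 + 37716) = (309838 + 834)/2138406 = 310672*(1/2138406) = 155336/1069203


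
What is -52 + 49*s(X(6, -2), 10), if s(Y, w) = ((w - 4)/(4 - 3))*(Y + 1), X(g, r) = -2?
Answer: -346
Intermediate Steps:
s(Y, w) = (1 + Y)*(-4 + w) (s(Y, w) = ((-4 + w)/1)*(1 + Y) = ((-4 + w)*1)*(1 + Y) = (-4 + w)*(1 + Y) = (1 + Y)*(-4 + w))
-52 + 49*s(X(6, -2), 10) = -52 + 49*(-4 + 10 - 4*(-2) - 2*10) = -52 + 49*(-4 + 10 + 8 - 20) = -52 + 49*(-6) = -52 - 294 = -346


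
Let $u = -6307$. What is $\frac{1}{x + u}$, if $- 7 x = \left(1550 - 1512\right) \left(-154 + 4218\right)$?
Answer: $- \frac{7}{198581} \approx -3.525 \cdot 10^{-5}$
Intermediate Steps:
$x = - \frac{154432}{7}$ ($x = - \frac{\left(1550 - 1512\right) \left(-154 + 4218\right)}{7} = - \frac{38 \cdot 4064}{7} = \left(- \frac{1}{7}\right) 154432 = - \frac{154432}{7} \approx -22062.0$)
$\frac{1}{x + u} = \frac{1}{- \frac{154432}{7} - 6307} = \frac{1}{- \frac{198581}{7}} = - \frac{7}{198581}$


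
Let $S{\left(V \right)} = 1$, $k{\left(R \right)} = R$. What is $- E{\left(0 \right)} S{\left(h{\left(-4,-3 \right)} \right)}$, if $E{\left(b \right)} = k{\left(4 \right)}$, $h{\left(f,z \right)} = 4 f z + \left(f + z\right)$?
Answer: $-4$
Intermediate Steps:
$h{\left(f,z \right)} = f + z + 4 f z$ ($h{\left(f,z \right)} = 4 f z + \left(f + z\right) = f + z + 4 f z$)
$E{\left(b \right)} = 4$
$- E{\left(0 \right)} S{\left(h{\left(-4,-3 \right)} \right)} = - 4 \cdot 1 = \left(-1\right) 4 = -4$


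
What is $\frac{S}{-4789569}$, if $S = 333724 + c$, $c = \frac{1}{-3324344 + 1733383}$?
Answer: $- \frac{176980622921}{2540005828603} \approx -0.069677$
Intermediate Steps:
$c = - \frac{1}{1590961}$ ($c = \frac{1}{-1590961} = - \frac{1}{1590961} \approx -6.2855 \cdot 10^{-7}$)
$S = \frac{530941868763}{1590961}$ ($S = 333724 - \frac{1}{1590961} = \frac{530941868763}{1590961} \approx 3.3372 \cdot 10^{5}$)
$\frac{S}{-4789569} = \frac{530941868763}{1590961 \left(-4789569\right)} = \frac{530941868763}{1590961} \left(- \frac{1}{4789569}\right) = - \frac{176980622921}{2540005828603}$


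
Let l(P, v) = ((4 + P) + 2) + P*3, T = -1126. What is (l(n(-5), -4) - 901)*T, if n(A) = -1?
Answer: 1012274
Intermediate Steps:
l(P, v) = 6 + 4*P (l(P, v) = (6 + P) + 3*P = 6 + 4*P)
(l(n(-5), -4) - 901)*T = ((6 + 4*(-1)) - 901)*(-1126) = ((6 - 4) - 901)*(-1126) = (2 - 901)*(-1126) = -899*(-1126) = 1012274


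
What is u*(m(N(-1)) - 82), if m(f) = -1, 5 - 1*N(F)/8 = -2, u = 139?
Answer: -11537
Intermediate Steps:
N(F) = 56 (N(F) = 40 - 8*(-2) = 40 + 16 = 56)
u*(m(N(-1)) - 82) = 139*(-1 - 82) = 139*(-83) = -11537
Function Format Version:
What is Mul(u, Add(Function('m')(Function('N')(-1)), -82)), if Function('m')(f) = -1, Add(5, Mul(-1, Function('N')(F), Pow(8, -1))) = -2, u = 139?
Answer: -11537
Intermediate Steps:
Function('N')(F) = 56 (Function('N')(F) = Add(40, Mul(-8, -2)) = Add(40, 16) = 56)
Mul(u, Add(Function('m')(Function('N')(-1)), -82)) = Mul(139, Add(-1, -82)) = Mul(139, -83) = -11537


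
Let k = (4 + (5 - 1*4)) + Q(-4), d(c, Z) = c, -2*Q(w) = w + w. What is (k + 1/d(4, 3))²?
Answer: 1369/16 ≈ 85.563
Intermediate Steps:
Q(w) = -w (Q(w) = -(w + w)/2 = -w)
k = 9 (k = (4 + (5 - 1*4)) - 1*(-4) = (4 + (5 - 4)) + 4 = (4 + 1) + 4 = 5 + 4 = 9)
(k + 1/d(4, 3))² = (9 + 1/4)² = (9 + ¼)² = (37/4)² = 1369/16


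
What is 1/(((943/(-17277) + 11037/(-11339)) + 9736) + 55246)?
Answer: 195903903/12730026045820 ≈ 1.5389e-5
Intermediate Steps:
1/(((943/(-17277) + 11037/(-11339)) + 9736) + 55246) = 1/(((943*(-1/17277) + 11037*(-1/11339)) + 9736) + 55246) = 1/(((-943/17277 - 11037/11339) + 9736) + 55246) = 1/((-201378926/195903903 + 9736) + 55246) = 1/(1907119020682/195903903 + 55246) = 1/(12730026045820/195903903) = 195903903/12730026045820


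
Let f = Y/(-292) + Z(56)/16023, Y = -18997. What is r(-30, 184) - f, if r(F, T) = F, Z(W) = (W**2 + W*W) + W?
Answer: -63799741/668388 ≈ -95.453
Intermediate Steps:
Z(W) = W + 2*W**2 (Z(W) = (W**2 + W**2) + W = 2*W**2 + W = W + 2*W**2)
f = 43748101/668388 (f = -18997/(-292) + (56*(1 + 2*56))/16023 = -18997*(-1/292) + (56*(1 + 112))*(1/16023) = 18997/292 + (56*113)*(1/16023) = 18997/292 + 6328*(1/16023) = 18997/292 + 904/2289 = 43748101/668388 ≈ 65.453)
r(-30, 184) - f = -30 - 1*43748101/668388 = -30 - 43748101/668388 = -63799741/668388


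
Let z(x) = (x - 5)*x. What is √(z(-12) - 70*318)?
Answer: 2*I*√5514 ≈ 148.51*I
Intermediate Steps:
z(x) = x*(-5 + x) (z(x) = (-5 + x)*x = x*(-5 + x))
√(z(-12) - 70*318) = √(-12*(-5 - 12) - 70*318) = √(-12*(-17) - 22260) = √(204 - 22260) = √(-22056) = 2*I*√5514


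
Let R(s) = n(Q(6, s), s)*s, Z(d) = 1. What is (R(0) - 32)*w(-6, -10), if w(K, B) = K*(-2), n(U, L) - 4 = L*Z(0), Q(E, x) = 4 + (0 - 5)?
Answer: -384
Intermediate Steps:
Q(E, x) = -1 (Q(E, x) = 4 - 5 = -1)
n(U, L) = 4 + L (n(U, L) = 4 + L*1 = 4 + L)
w(K, B) = -2*K
R(s) = s*(4 + s) (R(s) = (4 + s)*s = s*(4 + s))
(R(0) - 32)*w(-6, -10) = (0*(4 + 0) - 32)*(-2*(-6)) = (0*4 - 32)*12 = (0 - 32)*12 = -32*12 = -384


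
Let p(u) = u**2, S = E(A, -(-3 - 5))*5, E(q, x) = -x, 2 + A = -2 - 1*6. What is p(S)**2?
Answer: 2560000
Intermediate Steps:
A = -10 (A = -2 + (-2 - 1*6) = -2 + (-2 - 6) = -2 - 8 = -10)
S = -40 (S = -(-1)*(-3 - 5)*5 = -(-1)*(-8)*5 = -1*8*5 = -8*5 = -40)
p(S)**2 = ((-40)**2)**2 = 1600**2 = 2560000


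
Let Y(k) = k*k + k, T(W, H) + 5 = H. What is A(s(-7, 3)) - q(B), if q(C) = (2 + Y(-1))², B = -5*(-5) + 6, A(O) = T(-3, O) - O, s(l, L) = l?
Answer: -9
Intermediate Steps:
T(W, H) = -5 + H
Y(k) = k + k² (Y(k) = k² + k = k + k²)
A(O) = -5 (A(O) = (-5 + O) - O = -5)
B = 31 (B = 25 + 6 = 31)
q(C) = 4 (q(C) = (2 - (1 - 1))² = (2 - 1*0)² = (2 + 0)² = 2² = 4)
A(s(-7, 3)) - q(B) = -5 - 1*4 = -5 - 4 = -9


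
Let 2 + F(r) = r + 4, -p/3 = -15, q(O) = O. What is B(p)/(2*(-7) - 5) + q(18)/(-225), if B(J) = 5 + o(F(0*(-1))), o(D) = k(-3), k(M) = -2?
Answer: -113/475 ≈ -0.23789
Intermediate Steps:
p = 45 (p = -3*(-15) = 45)
F(r) = 2 + r (F(r) = -2 + (r + 4) = -2 + (4 + r) = 2 + r)
o(D) = -2
B(J) = 3 (B(J) = 5 - 2 = 3)
B(p)/(2*(-7) - 5) + q(18)/(-225) = 3/(2*(-7) - 5) + 18/(-225) = 3/(-14 - 5) + 18*(-1/225) = 3/(-19) - 2/25 = 3*(-1/19) - 2/25 = -3/19 - 2/25 = -113/475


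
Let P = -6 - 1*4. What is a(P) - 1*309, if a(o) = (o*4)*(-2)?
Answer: -229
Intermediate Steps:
P = -10 (P = -6 - 4 = -10)
a(o) = -8*o (a(o) = (4*o)*(-2) = -8*o)
a(P) - 1*309 = -8*(-10) - 1*309 = 80 - 309 = -229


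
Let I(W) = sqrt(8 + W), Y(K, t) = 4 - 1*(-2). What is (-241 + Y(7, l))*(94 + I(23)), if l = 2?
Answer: -22090 - 235*sqrt(31) ≈ -23398.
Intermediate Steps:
Y(K, t) = 6 (Y(K, t) = 4 + 2 = 6)
(-241 + Y(7, l))*(94 + I(23)) = (-241 + 6)*(94 + sqrt(8 + 23)) = -235*(94 + sqrt(31)) = -22090 - 235*sqrt(31)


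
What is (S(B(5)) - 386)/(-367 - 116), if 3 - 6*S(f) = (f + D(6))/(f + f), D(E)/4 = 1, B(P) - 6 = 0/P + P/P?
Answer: 32393/40572 ≈ 0.79841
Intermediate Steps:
B(P) = 7 (B(P) = 6 + (0/P + P/P) = 6 + (0 + 1) = 6 + 1 = 7)
D(E) = 4 (D(E) = 4*1 = 4)
S(f) = ½ - (4 + f)/(12*f) (S(f) = ½ - (f + 4)/(6*(f + f)) = ½ - (4 + f)/(6*(2*f)) = ½ - (4 + f)*1/(2*f)/6 = ½ - (4 + f)/(12*f))
(S(B(5)) - 386)/(-367 - 116) = ((1/12)*(-4 + 5*7)/7 - 386)/(-367 - 116) = ((1/12)*(⅐)*(-4 + 35) - 386)/(-483) = ((1/12)*(⅐)*31 - 386)*(-1/483) = (31/84 - 386)*(-1/483) = -32393/84*(-1/483) = 32393/40572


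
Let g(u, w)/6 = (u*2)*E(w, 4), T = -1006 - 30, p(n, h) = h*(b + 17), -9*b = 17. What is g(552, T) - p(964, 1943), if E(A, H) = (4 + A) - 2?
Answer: -61907192/9 ≈ -6.8786e+6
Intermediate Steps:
b = -17/9 (b = -1/9*17 = -17/9 ≈ -1.8889)
p(n, h) = 136*h/9 (p(n, h) = h*(-17/9 + 17) = h*(136/9) = 136*h/9)
E(A, H) = 2 + A
T = -1036
g(u, w) = 12*u*(2 + w) (g(u, w) = 6*((u*2)*(2 + w)) = 6*((2*u)*(2 + w)) = 6*(2*u*(2 + w)) = 12*u*(2 + w))
g(552, T) - p(964, 1943) = 12*552*(2 - 1036) - 136*1943/9 = 12*552*(-1034) - 1*264248/9 = -6849216 - 264248/9 = -61907192/9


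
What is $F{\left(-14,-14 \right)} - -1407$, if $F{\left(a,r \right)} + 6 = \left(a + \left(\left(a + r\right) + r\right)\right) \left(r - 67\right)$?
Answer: $5937$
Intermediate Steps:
$F{\left(a,r \right)} = -6 + \left(-67 + r\right) \left(2 a + 2 r\right)$ ($F{\left(a,r \right)} = -6 + \left(a + \left(\left(a + r\right) + r\right)\right) \left(r - 67\right) = -6 + \left(a + \left(a + 2 r\right)\right) \left(-67 + r\right) = -6 + \left(2 a + 2 r\right) \left(-67 + r\right) = -6 + \left(-67 + r\right) \left(2 a + 2 r\right)$)
$F{\left(-14,-14 \right)} - -1407 = \left(-6 - -1876 - -1876 + 2 \left(-14\right)^{2} + 2 \left(-14\right) \left(-14\right)\right) - -1407 = \left(-6 + 1876 + 1876 + 2 \cdot 196 + 392\right) + 1407 = \left(-6 + 1876 + 1876 + 392 + 392\right) + 1407 = 4530 + 1407 = 5937$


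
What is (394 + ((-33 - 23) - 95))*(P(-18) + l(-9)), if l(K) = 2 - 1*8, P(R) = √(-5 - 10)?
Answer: -1458 + 243*I*√15 ≈ -1458.0 + 941.13*I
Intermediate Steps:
P(R) = I*√15 (P(R) = √(-15) = I*√15)
l(K) = -6 (l(K) = 2 - 8 = -6)
(394 + ((-33 - 23) - 95))*(P(-18) + l(-9)) = (394 + ((-33 - 23) - 95))*(I*√15 - 6) = (394 + (-56 - 95))*(-6 + I*√15) = (394 - 151)*(-6 + I*√15) = 243*(-6 + I*√15) = -1458 + 243*I*√15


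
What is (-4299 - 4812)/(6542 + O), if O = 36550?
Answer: -3037/14364 ≈ -0.21143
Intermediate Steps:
(-4299 - 4812)/(6542 + O) = (-4299 - 4812)/(6542 + 36550) = -9111/43092 = -9111*1/43092 = -3037/14364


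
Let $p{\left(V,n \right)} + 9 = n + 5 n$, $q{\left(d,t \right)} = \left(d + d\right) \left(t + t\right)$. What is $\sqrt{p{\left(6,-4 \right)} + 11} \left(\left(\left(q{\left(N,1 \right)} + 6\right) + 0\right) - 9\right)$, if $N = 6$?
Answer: $21 i \sqrt{22} \approx 98.499 i$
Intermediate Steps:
$q{\left(d,t \right)} = 4 d t$ ($q{\left(d,t \right)} = 2 d 2 t = 4 d t$)
$p{\left(V,n \right)} = -9 + 6 n$ ($p{\left(V,n \right)} = -9 + \left(n + 5 n\right) = -9 + 6 n$)
$\sqrt{p{\left(6,-4 \right)} + 11} \left(\left(\left(q{\left(N,1 \right)} + 6\right) + 0\right) - 9\right) = \sqrt{\left(-9 + 6 \left(-4\right)\right) + 11} \left(\left(\left(4 \cdot 6 \cdot 1 + 6\right) + 0\right) - 9\right) = \sqrt{\left(-9 - 24\right) + 11} \left(\left(\left(24 + 6\right) + 0\right) - 9\right) = \sqrt{-33 + 11} \left(\left(30 + 0\right) - 9\right) = \sqrt{-22} \left(30 - 9\right) = i \sqrt{22} \cdot 21 = 21 i \sqrt{22}$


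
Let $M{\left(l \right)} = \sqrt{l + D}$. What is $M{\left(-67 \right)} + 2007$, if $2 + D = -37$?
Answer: $2007 + i \sqrt{106} \approx 2007.0 + 10.296 i$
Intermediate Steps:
$D = -39$ ($D = -2 - 37 = -39$)
$M{\left(l \right)} = \sqrt{-39 + l}$ ($M{\left(l \right)} = \sqrt{l - 39} = \sqrt{-39 + l}$)
$M{\left(-67 \right)} + 2007 = \sqrt{-39 - 67} + 2007 = \sqrt{-106} + 2007 = i \sqrt{106} + 2007 = 2007 + i \sqrt{106}$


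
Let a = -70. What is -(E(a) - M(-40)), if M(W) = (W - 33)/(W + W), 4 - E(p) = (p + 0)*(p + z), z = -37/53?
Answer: 20970109/4240 ≈ 4945.8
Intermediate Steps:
z = -37/53 (z = -37*1/53 = -37/53 ≈ -0.69811)
E(p) = 4 - p*(-37/53 + p) (E(p) = 4 - (p + 0)*(p - 37/53) = 4 - p*(-37/53 + p))
M(W) = (-33 + W)/(2*W) (M(W) = (-33 + W)/((2*W)) = (-33 + W)*(1/(2*W)) = (-33 + W)/(2*W))
-(E(a) - M(-40)) = -((4 - 1*(-70)**2 + (37/53)*(-70)) - (-33 - 40)/(2*(-40))) = -((4 - 1*4900 - 2590/53) - (-1)*(-73)/(2*40)) = -((4 - 4900 - 2590/53) - 1*73/80) = -(-262078/53 - 73/80) = -1*(-20970109/4240) = 20970109/4240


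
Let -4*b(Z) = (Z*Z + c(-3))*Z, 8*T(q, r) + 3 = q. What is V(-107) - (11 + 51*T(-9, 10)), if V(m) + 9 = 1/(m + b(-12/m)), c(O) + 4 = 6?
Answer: 14817356065/262297454 ≈ 56.491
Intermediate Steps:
c(O) = 2 (c(O) = -4 + 6 = 2)
T(q, r) = -3/8 + q/8
b(Z) = -Z*(2 + Z²)/4 (b(Z) = -(Z*Z + 2)*Z/4 = -(Z² + 2)*Z/4 = -(2 + Z²)*Z/4 = -Z*(2 + Z²)/4)
V(m) = -9 + 1/(m + 3*(2 + 144/m²)/m) (V(m) = -9 + 1/(m - (-12/m)*(2 + (-12/m)²)/4) = -9 + 1/(m - (-12/m)*(2 + 144/m²)/4) = -9 + 1/(m + 3*(2 + 144/m²)/m))
V(-107) - (11 + 51*T(-9, 10)) = (-3888 - 54*(-107)² + (-107)³*(1 - 9*(-107)))/(432 + (-107)⁴ + 6*(-107)²) - (11 + 51*(-3/8 + (⅛)*(-9))) = (-3888 - 54*11449 - 1225043*(1 + 963))/(432 + 131079601 + 6*11449) - (11 + 51*(-3/8 - 9/8)) = (-3888 - 618246 - 1225043*964)/(432 + 131079601 + 68694) - (11 + 51*(-3/2)) = (-3888 - 618246 - 1180941452)/131148727 - (11 - 153/2) = (1/131148727)*(-1181563586) - 1*(-131/2) = -1181563586/131148727 + 131/2 = 14817356065/262297454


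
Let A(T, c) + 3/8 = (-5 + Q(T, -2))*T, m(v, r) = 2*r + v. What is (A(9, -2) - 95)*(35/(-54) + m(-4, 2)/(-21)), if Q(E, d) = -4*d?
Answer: 19145/432 ≈ 44.317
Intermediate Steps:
m(v, r) = v + 2*r
A(T, c) = -3/8 + 3*T (A(T, c) = -3/8 + (-5 - 4*(-2))*T = -3/8 + (-5 + 8)*T = -3/8 + 3*T)
(A(9, -2) - 95)*(35/(-54) + m(-4, 2)/(-21)) = ((-3/8 + 3*9) - 95)*(35/(-54) + (-4 + 2*2)/(-21)) = ((-3/8 + 27) - 95)*(35*(-1/54) + (-4 + 4)*(-1/21)) = (213/8 - 95)*(-35/54 + 0*(-1/21)) = -547*(-35/54 + 0)/8 = -547/8*(-35/54) = 19145/432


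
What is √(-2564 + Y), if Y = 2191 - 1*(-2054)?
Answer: 41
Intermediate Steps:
Y = 4245 (Y = 2191 + 2054 = 4245)
√(-2564 + Y) = √(-2564 + 4245) = √1681 = 41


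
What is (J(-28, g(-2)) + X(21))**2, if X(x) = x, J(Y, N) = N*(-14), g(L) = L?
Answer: 2401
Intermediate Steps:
J(Y, N) = -14*N
(J(-28, g(-2)) + X(21))**2 = (-14*(-2) + 21)**2 = (28 + 21)**2 = 49**2 = 2401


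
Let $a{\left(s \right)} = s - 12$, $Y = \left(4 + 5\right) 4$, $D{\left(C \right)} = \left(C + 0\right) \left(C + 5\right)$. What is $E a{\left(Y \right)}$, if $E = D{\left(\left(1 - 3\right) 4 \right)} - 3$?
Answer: $504$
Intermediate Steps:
$D{\left(C \right)} = C \left(5 + C\right)$
$Y = 36$ ($Y = 9 \cdot 4 = 36$)
$E = 21$ ($E = \left(1 - 3\right) 4 \left(5 + \left(1 - 3\right) 4\right) - 3 = \left(-2\right) 4 \left(5 - 8\right) - 3 = - 8 \left(5 - 8\right) - 3 = \left(-8\right) \left(-3\right) - 3 = 24 - 3 = 21$)
$a{\left(s \right)} = -12 + s$
$E a{\left(Y \right)} = 21 \left(-12 + 36\right) = 21 \cdot 24 = 504$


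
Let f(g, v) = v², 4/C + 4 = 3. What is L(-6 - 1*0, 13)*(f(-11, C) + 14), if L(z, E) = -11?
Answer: -330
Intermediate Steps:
C = -4 (C = 4/(-4 + 3) = 4/(-1) = 4*(-1) = -4)
L(-6 - 1*0, 13)*(f(-11, C) + 14) = -11*((-4)² + 14) = -11*(16 + 14) = -11*30 = -330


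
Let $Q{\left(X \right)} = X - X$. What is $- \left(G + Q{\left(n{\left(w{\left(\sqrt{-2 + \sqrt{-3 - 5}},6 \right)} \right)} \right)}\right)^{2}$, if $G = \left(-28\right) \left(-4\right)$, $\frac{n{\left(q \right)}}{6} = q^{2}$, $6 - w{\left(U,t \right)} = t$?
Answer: $-12544$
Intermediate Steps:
$w{\left(U,t \right)} = 6 - t$
$n{\left(q \right)} = 6 q^{2}$
$Q{\left(X \right)} = 0$
$G = 112$
$- \left(G + Q{\left(n{\left(w{\left(\sqrt{-2 + \sqrt{-3 - 5}},6 \right)} \right)} \right)}\right)^{2} = - \left(112 + 0\right)^{2} = - 112^{2} = \left(-1\right) 12544 = -12544$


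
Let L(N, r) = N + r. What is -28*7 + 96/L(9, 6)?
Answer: -948/5 ≈ -189.60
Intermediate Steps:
-28*7 + 96/L(9, 6) = -28*7 + 96/(9 + 6) = -2*98 + 96/15 = -196 + 96*(1/15) = -196 + 32/5 = -948/5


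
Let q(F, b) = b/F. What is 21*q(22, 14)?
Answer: 147/11 ≈ 13.364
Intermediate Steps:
21*q(22, 14) = 21*(14/22) = 21*(14*(1/22)) = 21*(7/11) = 147/11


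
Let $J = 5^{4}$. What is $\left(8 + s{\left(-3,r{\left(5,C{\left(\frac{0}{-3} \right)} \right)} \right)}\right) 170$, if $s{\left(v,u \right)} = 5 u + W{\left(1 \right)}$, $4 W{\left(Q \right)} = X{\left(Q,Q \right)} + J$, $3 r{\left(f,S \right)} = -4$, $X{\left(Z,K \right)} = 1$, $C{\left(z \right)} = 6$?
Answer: $\frac{80495}{3} \approx 26832.0$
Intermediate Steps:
$J = 625$
$r{\left(f,S \right)} = - \frac{4}{3}$ ($r{\left(f,S \right)} = \frac{1}{3} \left(-4\right) = - \frac{4}{3}$)
$W{\left(Q \right)} = \frac{313}{2}$ ($W{\left(Q \right)} = \frac{1 + 625}{4} = \frac{1}{4} \cdot 626 = \frac{313}{2}$)
$s{\left(v,u \right)} = \frac{313}{2} + 5 u$ ($s{\left(v,u \right)} = 5 u + \frac{313}{2} = \frac{313}{2} + 5 u$)
$\left(8 + s{\left(-3,r{\left(5,C{\left(\frac{0}{-3} \right)} \right)} \right)}\right) 170 = \left(8 + \left(\frac{313}{2} + 5 \left(- \frac{4}{3}\right)\right)\right) 170 = \left(8 + \left(\frac{313}{2} - \frac{20}{3}\right)\right) 170 = \left(8 + \frac{899}{6}\right) 170 = \frac{947}{6} \cdot 170 = \frac{80495}{3}$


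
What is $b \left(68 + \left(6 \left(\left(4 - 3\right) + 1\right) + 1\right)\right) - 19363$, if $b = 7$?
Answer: $-18796$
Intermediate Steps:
$b \left(68 + \left(6 \left(\left(4 - 3\right) + 1\right) + 1\right)\right) - 19363 = 7 \left(68 + \left(6 \left(\left(4 - 3\right) + 1\right) + 1\right)\right) - 19363 = 7 \left(68 + \left(6 \left(1 + 1\right) + 1\right)\right) - 19363 = 7 \left(68 + \left(6 \cdot 2 + 1\right)\right) - 19363 = 7 \left(68 + \left(12 + 1\right)\right) - 19363 = 7 \left(68 + 13\right) - 19363 = 7 \cdot 81 - 19363 = 567 - 19363 = -18796$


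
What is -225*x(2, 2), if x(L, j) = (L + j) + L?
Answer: -1350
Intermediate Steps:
x(L, j) = j + 2*L
-225*x(2, 2) = -225*(2 + 2*2) = -225*(2 + 4) = -225*6 = -1350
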